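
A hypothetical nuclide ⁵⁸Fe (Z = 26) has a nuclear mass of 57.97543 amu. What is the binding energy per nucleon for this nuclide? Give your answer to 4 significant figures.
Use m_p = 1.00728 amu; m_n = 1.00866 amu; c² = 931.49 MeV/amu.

7.885 MeV/nucleon

Total constituent mass: 26 × 1.00728 + 32 × 1.00866 = 58.46640 amu
The mass defect is 58.46640 − 57.97543 = 0.49097 amu.
Converting to energy: 0.49097 amu × 931.49 MeV/amu = 457.334 MeV
BE/A = 457.334 MeV / 58 = 7.885 MeV/nucleon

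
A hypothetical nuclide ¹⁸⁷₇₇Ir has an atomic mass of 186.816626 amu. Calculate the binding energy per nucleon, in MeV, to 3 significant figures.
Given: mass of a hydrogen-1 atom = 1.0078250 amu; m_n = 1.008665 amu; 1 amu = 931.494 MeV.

8.66 MeV/nucleon

The nucleus contains 77 protons and 187 − 77 = 110 neutrons.
Total constituent mass: 77 × 1.0078250 + 110 × 1.008665 = 188.5556750 amu
The mass defect is 188.5556750 − 186.816626 = 1.7390490 amu.
Converting to energy: 1.7390490 amu × 931.494 MeV/amu = 1619.91 MeV
Dividing by A = 187 gives 8.663 MeV per nucleon.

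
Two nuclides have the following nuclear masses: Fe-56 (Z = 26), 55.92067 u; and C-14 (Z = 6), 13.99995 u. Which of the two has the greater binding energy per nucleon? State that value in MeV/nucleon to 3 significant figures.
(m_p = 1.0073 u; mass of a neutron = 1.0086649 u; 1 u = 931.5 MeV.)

Fe-56: Σm = 26(1.0073) + 30(1.0086649) = 56.4497470 u; Δm = 0.5290770 u; E_B = 492.84 MeV; E_B/A = 8.801 MeV
C-14: Σm = 6(1.0073) + 8(1.0086649) = 14.1131192 u; Δm = 0.1131692 u; E_B = 105.42 MeV; E_B/A = 7.530 MeV
Fe-56 has the higher binding energy per nucleon, so it is the more tightly bound nucleus.

Fe-56; 8.80 MeV/nucleon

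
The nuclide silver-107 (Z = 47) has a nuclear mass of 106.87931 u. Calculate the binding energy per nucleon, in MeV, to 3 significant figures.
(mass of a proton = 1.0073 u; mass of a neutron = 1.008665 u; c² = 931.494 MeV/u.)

The nucleus contains 47 protons and 107 − 47 = 60 neutrons.
Σm = 47·m_p + 60·m_n = 47.3431 + 60.519900 = 107.863000 u
Δm = 107.863000 − 106.87931 = 0.983690 u
Converting to energy: 0.983690 u × 931.494 MeV/u = 916.301 MeV
Dividing by A = 107 gives 8.564 MeV per nucleon.

8.56 MeV/nucleon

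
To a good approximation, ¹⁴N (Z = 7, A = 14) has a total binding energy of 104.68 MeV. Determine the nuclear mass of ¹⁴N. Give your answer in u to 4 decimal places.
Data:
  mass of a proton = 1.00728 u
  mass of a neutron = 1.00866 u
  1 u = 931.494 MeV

13.9992 u

Mass defect = 104.68 MeV / (931.494 MeV/u) = 0.112379 u
Constituent mass = 7(1.00728) + 7(1.00866) = 14.11158 u
Nuclear mass = 14.11158 − 0.112379 = 13.999201 u ≈ 13.9992 u (to 4 decimal places)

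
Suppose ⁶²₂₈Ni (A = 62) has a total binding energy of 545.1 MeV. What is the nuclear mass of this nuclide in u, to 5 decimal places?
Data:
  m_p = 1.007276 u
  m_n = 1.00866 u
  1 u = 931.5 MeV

Mass defect = 545.1 MeV / (931.5 MeV/u) = 0.5851852 u
Constituent mass = 28(1.007276) + 34(1.00866) = 62.498168 u
Nuclear mass = 62.498168 − 0.5851852 = 61.9129828 u ≈ 61.91298 u (to 5 decimal places)

61.91298 u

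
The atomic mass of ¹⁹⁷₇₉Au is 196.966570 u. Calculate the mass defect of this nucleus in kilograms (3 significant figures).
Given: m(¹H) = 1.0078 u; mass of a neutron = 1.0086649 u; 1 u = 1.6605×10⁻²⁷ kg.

2.78e-27 kg

Z = 79, so N = A − Z = 197 − 79 = 118.
Total constituent mass: 79 × 1.0078 + 118 × 1.0086649 = 198.6386582 u
Mass defect Δm = 198.6386582 − 196.966570 = 1.6720882 u
In SI units: 1.6720882 u × 1.6605×10⁻²⁷ kg/u = 2.7765e-27 kg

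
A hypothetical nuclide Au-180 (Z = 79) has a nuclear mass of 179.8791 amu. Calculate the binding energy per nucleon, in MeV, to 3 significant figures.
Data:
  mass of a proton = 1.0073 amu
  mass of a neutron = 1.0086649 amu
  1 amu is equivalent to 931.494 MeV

Mass of separated nucleons = 79(1.0073) + 101(1.0086649) = 79.5767 + 101.8751549 = 181.4518549 amu
Δm = 181.4518549 − 179.8791 = 1.5727549 amu
E_B = 1.5727549 × 931.494 = 1465.01 MeV
Dividing by A = 180 gives 8.139 MeV per nucleon.

8.14 MeV/nucleon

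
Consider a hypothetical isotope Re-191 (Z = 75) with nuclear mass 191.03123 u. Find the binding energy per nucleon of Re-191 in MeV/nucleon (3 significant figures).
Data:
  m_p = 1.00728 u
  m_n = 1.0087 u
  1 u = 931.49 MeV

The nucleus contains 75 protons and 191 − 75 = 116 neutrons.
Total constituent mass: 75 × 1.00728 + 116 × 1.0087 = 192.55520 u
Δm = 192.55520 − 191.03123 = 1.52397 u
Binding energy = Δm·c² = 1.52397 × 931.49 MeV/u = 1419.56 MeV
Dividing by A = 191 gives 7.432 MeV per nucleon.

7.43 MeV/nucleon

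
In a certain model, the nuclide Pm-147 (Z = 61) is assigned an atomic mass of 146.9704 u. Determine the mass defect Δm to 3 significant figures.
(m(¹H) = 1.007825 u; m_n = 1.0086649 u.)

Z = 61, so N = A − Z = 147 − 61 = 86.
Total constituent mass: 61 × 1.007825 + 86 × 1.0086649 = 148.2225064 u
Δm = 148.2225064 − 146.9704 = 1.2521064 u

1.25 u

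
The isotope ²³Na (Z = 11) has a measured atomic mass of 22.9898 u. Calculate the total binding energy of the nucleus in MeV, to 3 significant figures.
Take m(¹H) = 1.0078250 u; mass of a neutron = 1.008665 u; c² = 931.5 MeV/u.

187 MeV

Σm = 11·m(¹H) + 12·m_n = 11.0860750 + 12.103980 = 23.1900550 u
The mass defect is 23.1900550 − 22.9898 = 0.2002550 u.
Binding energy = Δm·c² = 0.2002550 × 931.5 MeV/u = 186.538 MeV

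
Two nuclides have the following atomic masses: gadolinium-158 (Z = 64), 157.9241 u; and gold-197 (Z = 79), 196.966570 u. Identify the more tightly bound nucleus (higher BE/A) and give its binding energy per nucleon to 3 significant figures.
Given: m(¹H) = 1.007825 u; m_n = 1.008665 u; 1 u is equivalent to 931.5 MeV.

gadolinium-158; 8.20 MeV/nucleon

gadolinium-158: Σm = 64(1.007825) + 94(1.008665) = 159.315310 u; Δm = 1.391210 u; E_B = 1295.9 MeV; E_B/A = 8.202 MeV
gold-197: Σm = 79(1.007825) + 118(1.008665) = 198.640645 u; Δm = 1.674075 u; E_B = 1559.4 MeV; E_B/A = 7.916 MeV
gadolinium-158 has the higher binding energy per nucleon, so it is the more tightly bound nucleus.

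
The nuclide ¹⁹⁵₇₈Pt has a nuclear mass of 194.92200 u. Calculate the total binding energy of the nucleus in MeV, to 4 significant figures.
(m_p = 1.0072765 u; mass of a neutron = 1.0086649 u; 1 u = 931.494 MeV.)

1546 MeV

Z = 78, so N = A − Z = 195 − 78 = 117.
Mass of separated nucleons = 78(1.0072765) + 117(1.0086649) = 78.5675670 + 118.0137933 = 196.5813603 u
Mass defect Δm = 196.5813603 − 194.92200 = 1.6593603 u
Converting to energy: 1.6593603 u × 931.494 MeV/u = 1545.68 MeV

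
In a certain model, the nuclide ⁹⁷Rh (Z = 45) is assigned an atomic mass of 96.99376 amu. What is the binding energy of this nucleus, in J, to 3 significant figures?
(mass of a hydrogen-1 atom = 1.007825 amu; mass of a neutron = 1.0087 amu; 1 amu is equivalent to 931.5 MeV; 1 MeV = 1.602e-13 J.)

1.21e-10 J

Mass of separated nucleons = 45(1.007825) + 52(1.0087) = 45.352125 + 52.4524 = 97.804525 amu
Δm = 97.804525 − 96.99376 = 0.810765 amu
Binding energy = Δm·c² = 0.810765 × 931.5 MeV/amu = 755.228 MeV
In joules: 755.228 MeV × 1.602e-13 J/MeV = 1.2099e-10 J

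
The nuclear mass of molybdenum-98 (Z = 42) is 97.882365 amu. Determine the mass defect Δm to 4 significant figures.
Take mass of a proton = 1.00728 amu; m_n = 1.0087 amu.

0.9106 amu

Z = 42, so N = A − Z = 98 − 42 = 56.
Total constituent mass: 42 × 1.00728 + 56 × 1.0087 = 98.79296 amu
Mass defect Δm = 98.79296 − 97.882365 = 0.910595 amu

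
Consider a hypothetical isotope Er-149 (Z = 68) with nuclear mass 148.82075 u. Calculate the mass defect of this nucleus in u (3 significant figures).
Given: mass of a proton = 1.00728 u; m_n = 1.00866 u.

1.38 u

The nucleus contains 68 protons and 149 − 68 = 81 neutrons.
Σm = 68·m_p + 81·m_n = 68.49504 + 81.70146 = 150.19650 u
Δm = 150.19650 − 148.82075 = 1.37575 u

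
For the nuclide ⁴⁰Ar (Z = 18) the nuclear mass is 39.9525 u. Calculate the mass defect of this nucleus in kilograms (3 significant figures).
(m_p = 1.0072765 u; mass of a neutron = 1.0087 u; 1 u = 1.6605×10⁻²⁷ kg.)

6.14e-28 kg

Z = 18, so N = A − Z = 40 − 18 = 22.
Total constituent mass: 18 × 1.0072765 + 22 × 1.0087 = 40.3223770 u
Δm = 40.3223770 − 39.9525 = 0.3698770 u
In SI units: 0.3698770 u × 1.6605×10⁻²⁷ kg/u = 6.1418e-28 kg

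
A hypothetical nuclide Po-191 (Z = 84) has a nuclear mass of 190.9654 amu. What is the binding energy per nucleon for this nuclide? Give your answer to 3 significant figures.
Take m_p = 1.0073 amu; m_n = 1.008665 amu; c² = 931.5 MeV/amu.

7.68 MeV/nucleon

Total constituent mass: 84 × 1.0073 + 107 × 1.008665 = 192.540355 amu
The mass defect is 192.540355 − 190.9654 = 1.574955 amu.
E_B = 1.574955 × 931.5 = 1467.07 MeV
Dividing by A = 191 gives 7.681 MeV per nucleon.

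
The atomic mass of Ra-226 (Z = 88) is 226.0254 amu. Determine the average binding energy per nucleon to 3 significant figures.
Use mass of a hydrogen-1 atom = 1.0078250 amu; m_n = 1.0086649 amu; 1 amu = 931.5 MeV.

7.66 MeV/nucleon

The nucleus contains 88 protons and 226 − 88 = 138 neutrons.
Total constituent mass: 88 × 1.0078250 + 138 × 1.0086649 = 227.8843562 amu
Mass defect Δm = 227.8843562 − 226.0254 = 1.8589562 amu
Converting to energy: 1.8589562 amu × 931.5 MeV/amu = 1731.62 MeV
Dividing by A = 226 gives 7.662 MeV per nucleon.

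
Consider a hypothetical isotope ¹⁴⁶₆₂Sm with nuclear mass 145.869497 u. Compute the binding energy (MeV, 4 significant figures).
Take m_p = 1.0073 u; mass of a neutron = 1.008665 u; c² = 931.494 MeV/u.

Z = 62, so N = A − Z = 146 − 62 = 84.
Mass of separated nucleons = 62(1.0073) + 84(1.008665) = 62.4526 + 84.727860 = 147.180460 u
Δm = 147.180460 − 145.869497 = 1.310963 u
Binding energy = Δm·c² = 1.310963 × 931.494 MeV/u = 1221.15 MeV

1221 MeV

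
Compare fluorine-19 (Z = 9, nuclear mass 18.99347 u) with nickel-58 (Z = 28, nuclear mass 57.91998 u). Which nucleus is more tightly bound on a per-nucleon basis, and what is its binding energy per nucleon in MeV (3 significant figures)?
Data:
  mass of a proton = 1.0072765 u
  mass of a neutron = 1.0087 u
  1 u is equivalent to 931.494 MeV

nickel-58; 8.75 MeV/nucleon

fluorine-19: Σm = 9(1.0072765) + 10(1.0087) = 19.1524885 u; Δm = 0.1590185 u; E_B = 148.12 MeV; E_B/A = 7.796 MeV
nickel-58: Σm = 28(1.0072765) + 30(1.0087) = 58.4647420 u; Δm = 0.5447620 u; E_B = 507.44 MeV; E_B/A = 8.749 MeV
nickel-58 has the higher binding energy per nucleon, so it is the more tightly bound nucleus.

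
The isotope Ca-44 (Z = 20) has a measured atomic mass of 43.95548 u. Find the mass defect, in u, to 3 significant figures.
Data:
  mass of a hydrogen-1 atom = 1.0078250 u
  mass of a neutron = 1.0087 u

0.410 u

With 20 protons and 24 neutrons (A = 44):
Mass of separated nucleons = 20(1.0078250) + 24(1.0087) = 20.1565000 + 24.2088 = 44.3653000 u
Δm = 44.3653000 − 43.95548 = 0.4098200 u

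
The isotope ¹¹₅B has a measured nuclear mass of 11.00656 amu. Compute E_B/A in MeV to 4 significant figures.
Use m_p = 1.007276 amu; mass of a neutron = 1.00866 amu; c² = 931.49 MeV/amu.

6.925 MeV/nucleon

Σm = 5·m_p + 6·m_n = 5.036380 + 6.05196 = 11.088340 amu
The mass defect is 11.088340 − 11.00656 = 0.081780 amu.
E_B = 0.081780 × 931.49 = 76.1773 MeV
Per nucleon: 76.1773 / 11 = 6.925 MeV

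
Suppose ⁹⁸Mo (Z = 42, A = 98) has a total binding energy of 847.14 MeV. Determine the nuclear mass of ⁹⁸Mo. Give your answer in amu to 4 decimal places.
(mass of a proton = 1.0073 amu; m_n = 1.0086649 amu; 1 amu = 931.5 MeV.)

97.8824 amu

Mass defect = 847.14 MeV / (931.5 MeV/amu) = 0.909436 amu
Constituent mass = 42(1.0073) + 56(1.0086649) = 98.7918344 amu
Nuclear mass = 98.7918344 − 0.909436 = 97.8823984 amu ≈ 97.8824 amu (to 4 decimal places)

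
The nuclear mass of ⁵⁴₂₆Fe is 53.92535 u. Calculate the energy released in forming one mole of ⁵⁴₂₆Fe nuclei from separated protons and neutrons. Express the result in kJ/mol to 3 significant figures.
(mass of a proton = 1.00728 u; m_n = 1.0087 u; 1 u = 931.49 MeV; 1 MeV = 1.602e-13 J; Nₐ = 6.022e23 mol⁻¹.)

With 26 protons and 28 neutrons (A = 54):
Σm = 26·m_p + 28·m_n = 26.18928 + 28.2436 = 54.43288 u
The mass defect is 54.43288 − 53.92535 = 0.50753 u.
Converting to energy: 0.50753 u × 931.49 MeV/u = 472.759 MeV
Per nucleus in joules: 472.759 MeV × 1.602e-13 J/MeV = 7.5736e-11 J
Per mole: 7.5736e-11 J × 6.022e23 mol⁻¹ = 4.5608e+13 J/mol

4.56e+10 kJ/mol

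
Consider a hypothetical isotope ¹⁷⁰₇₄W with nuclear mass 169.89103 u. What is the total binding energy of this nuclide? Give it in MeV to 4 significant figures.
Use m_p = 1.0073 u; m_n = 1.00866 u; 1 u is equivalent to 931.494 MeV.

1379 MeV

The nucleus contains 74 protons and 170 − 74 = 96 neutrons.
Total constituent mass: 74 × 1.0073 + 96 × 1.00866 = 171.37156 u
Mass defect Δm = 171.37156 − 169.89103 = 1.48053 u
Binding energy = Δm·c² = 1.48053 × 931.494 MeV/u = 1379.10 MeV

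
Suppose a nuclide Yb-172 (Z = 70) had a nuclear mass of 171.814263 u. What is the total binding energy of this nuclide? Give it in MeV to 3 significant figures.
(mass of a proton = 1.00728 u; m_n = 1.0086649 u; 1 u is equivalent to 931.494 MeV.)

Total constituent mass: 70 × 1.00728 + 102 × 1.0086649 = 173.3934198 u
The mass defect is 173.3934198 − 171.814263 = 1.5791568 u.
E_B = 1.5791568 × 931.494 = 1470.98 MeV

1470 MeV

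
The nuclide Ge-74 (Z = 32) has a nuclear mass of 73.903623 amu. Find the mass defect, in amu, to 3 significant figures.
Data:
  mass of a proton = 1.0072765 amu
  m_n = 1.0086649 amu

Z = 32, so N = A − Z = 74 − 32 = 42.
Total constituent mass: 32 × 1.0072765 + 42 × 1.0086649 = 74.5967738 amu
The mass defect is 74.5967738 − 73.903623 = 0.6931508 amu.

0.693 amu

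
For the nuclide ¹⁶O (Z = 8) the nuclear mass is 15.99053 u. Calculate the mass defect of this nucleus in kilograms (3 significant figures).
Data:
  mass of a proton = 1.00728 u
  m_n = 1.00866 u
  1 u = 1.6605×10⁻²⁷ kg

2.27e-28 kg

Σm = 8·m_p + 8·m_n = 8.05824 + 8.06928 = 16.12752 u
The mass defect is 16.12752 − 15.99053 = 0.13699 u.
In SI units: 0.13699 u × 1.6605×10⁻²⁷ kg/u = 2.2747e-28 kg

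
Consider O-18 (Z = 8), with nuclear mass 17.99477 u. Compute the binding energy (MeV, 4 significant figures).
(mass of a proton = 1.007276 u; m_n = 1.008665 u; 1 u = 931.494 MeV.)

Σm = 8·m_p + 10·m_n = 8.058208 + 10.086650 = 18.144858 u
Mass defect Δm = 18.144858 − 17.99477 = 0.150088 u
Converting to energy: 0.150088 u × 931.494 MeV/u = 139.806 MeV

139.8 MeV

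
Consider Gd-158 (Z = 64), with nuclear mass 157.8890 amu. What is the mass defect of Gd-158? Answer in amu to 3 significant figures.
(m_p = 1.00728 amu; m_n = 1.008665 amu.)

1.39 amu

The nucleus contains 64 protons and 158 − 64 = 94 neutrons.
Mass of separated nucleons = 64(1.00728) + 94(1.008665) = 64.46592 + 94.814510 = 159.280430 amu
Mass defect Δm = 159.280430 − 157.8890 = 1.391430 amu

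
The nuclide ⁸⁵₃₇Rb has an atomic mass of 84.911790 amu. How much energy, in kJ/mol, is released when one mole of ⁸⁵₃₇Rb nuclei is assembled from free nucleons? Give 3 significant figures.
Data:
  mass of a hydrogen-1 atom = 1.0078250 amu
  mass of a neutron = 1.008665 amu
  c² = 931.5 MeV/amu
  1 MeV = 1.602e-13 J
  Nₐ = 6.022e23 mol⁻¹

With 37 protons and 48 neutrons (A = 85):
Mass of separated nucleons = 37(1.0078250) + 48(1.008665) = 37.2895250 + 48.415920 = 85.7054450 amu
Mass defect Δm = 85.7054450 − 84.911790 = 0.7936550 amu
Binding energy = Δm·c² = 0.7936550 × 931.5 MeV/amu = 739.290 MeV
Per nucleus in joules: 739.290 MeV × 1.602e-13 J/MeV = 1.1843e-10 J
Per mole: 1.1843e-10 J × 6.022e23 mol⁻¹ = 7.1319e+13 J/mol

7.13e+10 kJ/mol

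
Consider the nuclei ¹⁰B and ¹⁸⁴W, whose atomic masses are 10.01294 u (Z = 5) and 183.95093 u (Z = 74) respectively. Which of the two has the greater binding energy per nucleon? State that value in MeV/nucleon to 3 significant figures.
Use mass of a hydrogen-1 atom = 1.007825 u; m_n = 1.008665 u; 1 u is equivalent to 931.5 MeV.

¹⁸⁴W; 8.01 MeV/nucleon

¹⁰B: Σm = 5(1.007825) + 5(1.008665) = 10.082450 u; Δm = 0.069510 u; E_B = 64.749 MeV; E_B/A = 6.4749 MeV
¹⁸⁴W: Σm = 74(1.007825) + 110(1.008665) = 185.532200 u; Δm = 1.581270 u; E_B = 1473.0 MeV; E_B/A = 8.005 MeV
¹⁸⁴W has the higher binding energy per nucleon, so it is the more tightly bound nucleus.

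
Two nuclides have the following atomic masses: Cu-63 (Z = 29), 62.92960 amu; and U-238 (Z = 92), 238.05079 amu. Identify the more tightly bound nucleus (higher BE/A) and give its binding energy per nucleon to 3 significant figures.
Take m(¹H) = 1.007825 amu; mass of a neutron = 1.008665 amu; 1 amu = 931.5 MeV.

Cu-63; 8.75 MeV/nucleon

Cu-63: Σm = 29(1.007825) + 34(1.008665) = 63.521535 amu; Δm = 0.591935 amu; E_B = 551.39 MeV; E_B/A = 8.752 MeV
U-238: Σm = 92(1.007825) + 146(1.008665) = 239.984990 amu; Δm = 1.934200 amu; E_B = 1801.7 MeV; E_B/A = 7.570 MeV
Cu-63 has the higher binding energy per nucleon, so it is the more tightly bound nucleus.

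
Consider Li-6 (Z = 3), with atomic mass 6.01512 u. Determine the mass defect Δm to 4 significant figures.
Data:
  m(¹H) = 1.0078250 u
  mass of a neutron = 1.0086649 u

Z = 3, so N = A − Z = 6 − 3 = 3.
Total constituent mass: 3 × 1.0078250 + 3 × 1.0086649 = 6.0494697 u
Δm = 6.0494697 − 6.01512 = 0.0343497 u

0.03435 u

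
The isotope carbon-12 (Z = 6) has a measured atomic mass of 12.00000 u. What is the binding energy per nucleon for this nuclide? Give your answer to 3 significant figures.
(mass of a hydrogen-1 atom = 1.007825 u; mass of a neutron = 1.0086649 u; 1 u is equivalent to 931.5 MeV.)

7.68 MeV/nucleon

Mass of separated nucleons = 6(1.007825) + 6(1.0086649) = 6.046950 + 6.0519894 = 12.0989394 u
The mass defect is 12.0989394 − 12.00000 = 0.0989394 u.
Converting to energy: 0.0989394 u × 931.5 MeV/u = 92.1621 MeV
Dividing by A = 12 gives 7.680 MeV per nucleon.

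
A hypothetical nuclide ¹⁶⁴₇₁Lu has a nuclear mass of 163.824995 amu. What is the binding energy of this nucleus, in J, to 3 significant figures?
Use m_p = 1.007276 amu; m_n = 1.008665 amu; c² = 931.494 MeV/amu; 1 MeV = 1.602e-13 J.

Mass of separated nucleons = 71(1.007276) + 93(1.008665) = 71.516596 + 93.805845 = 165.322441 amu
Mass defect Δm = 165.322441 − 163.824995 = 1.497446 amu
Converting to energy: 1.497446 amu × 931.494 MeV/amu = 1394.86 MeV
In joules: 1394.86 MeV × 1.602e-13 J/MeV = 2.2346e-10 J

2.23e-10 J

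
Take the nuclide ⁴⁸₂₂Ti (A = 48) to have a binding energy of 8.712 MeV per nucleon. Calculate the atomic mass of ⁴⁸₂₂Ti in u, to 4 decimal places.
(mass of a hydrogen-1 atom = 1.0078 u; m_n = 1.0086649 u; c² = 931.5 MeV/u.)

Total binding energy = 48 × 8.712 = 418.176 MeV
Mass defect = 418.176 MeV / (931.5 MeV/u) = 0.448928 u
Constituent mass = 22(1.0078) + 26(1.0086649) = 48.3968874 u
Atomic mass = 48.3968874 − 0.448928 = 47.9479594 u ≈ 47.9480 u (to 4 decimal places)

47.9480 u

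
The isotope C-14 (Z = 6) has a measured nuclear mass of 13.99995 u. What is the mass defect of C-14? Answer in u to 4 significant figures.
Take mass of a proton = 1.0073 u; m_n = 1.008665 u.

0.1132 u

Σm = 6·m_p + 8·m_n = 6.0438 + 8.069320 = 14.113120 u
Mass defect Δm = 14.113120 − 13.99995 = 0.113170 u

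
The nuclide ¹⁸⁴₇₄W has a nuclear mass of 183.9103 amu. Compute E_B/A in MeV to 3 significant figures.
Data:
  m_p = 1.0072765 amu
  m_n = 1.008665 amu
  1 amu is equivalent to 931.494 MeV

Σm = 74·m_p + 110·m_n = 74.5384610 + 110.953150 = 185.4916110 amu
The mass defect is 185.4916110 − 183.9103 = 1.5813110 amu.
Converting to energy: 1.5813110 amu × 931.494 MeV/amu = 1472.98 MeV
BE/A = 1472.98 MeV / 184 = 8.005 MeV/nucleon

8.01 MeV/nucleon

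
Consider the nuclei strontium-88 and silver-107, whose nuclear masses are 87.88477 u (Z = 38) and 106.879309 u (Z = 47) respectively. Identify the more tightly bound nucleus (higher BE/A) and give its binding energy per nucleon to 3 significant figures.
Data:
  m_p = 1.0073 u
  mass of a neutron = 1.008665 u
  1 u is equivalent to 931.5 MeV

strontium-88; 8.74 MeV/nucleon

strontium-88: Σm = 38(1.0073) + 50(1.008665) = 88.710650 u; Δm = 0.825880 u; E_B = 769.31 MeV; E_B/A = 8.742 MeV
silver-107: Σm = 47(1.0073) + 60(1.008665) = 107.863000 u; Δm = 0.983691 u; E_B = 916.31 MeV; E_B/A = 8.564 MeV
strontium-88 has the higher binding energy per nucleon, so it is the more tightly bound nucleus.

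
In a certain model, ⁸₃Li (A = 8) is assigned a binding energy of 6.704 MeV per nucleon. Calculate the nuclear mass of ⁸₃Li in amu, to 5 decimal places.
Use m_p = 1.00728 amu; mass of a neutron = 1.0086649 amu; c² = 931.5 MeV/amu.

8.00759 amu

Total binding energy = 8 × 6.704 = 53.632 MeV
Mass defect = 53.632 MeV / (931.5 MeV/amu) = 0.0575760 amu
Constituent mass = 3(1.00728) + 5(1.0086649) = 8.0651645 amu
Nuclear mass = 8.0651645 − 0.0575760 = 8.0075885 amu ≈ 8.00759 amu (to 5 decimal places)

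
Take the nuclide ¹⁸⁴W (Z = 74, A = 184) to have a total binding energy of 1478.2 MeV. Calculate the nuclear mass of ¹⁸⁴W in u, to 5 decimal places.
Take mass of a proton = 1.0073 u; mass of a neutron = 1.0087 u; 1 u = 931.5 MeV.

Mass defect = 1478.2 MeV / (931.5 MeV/u) = 1.5869028 u
Constituent mass = 74(1.0073) + 110(1.0087) = 185.4972 u
Nuclear mass = 185.4972 − 1.5869028 = 183.9102972 u ≈ 183.91030 u (to 5 decimal places)

183.91030 u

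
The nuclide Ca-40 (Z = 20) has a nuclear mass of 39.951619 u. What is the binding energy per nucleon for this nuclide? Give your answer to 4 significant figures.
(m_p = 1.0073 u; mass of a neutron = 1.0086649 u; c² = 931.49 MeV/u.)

8.562 MeV/nucleon

With 20 protons and 20 neutrons (A = 40):
Σm = 20·m_p + 20·m_n = 20.1460 + 20.1732980 = 40.3192980 u
Mass defect Δm = 40.3192980 − 39.951619 = 0.3676790 u
Binding energy = Δm·c² = 0.3676790 × 931.49 MeV/u = 342.489 MeV
Per nucleon: 342.489 / 40 = 8.562 MeV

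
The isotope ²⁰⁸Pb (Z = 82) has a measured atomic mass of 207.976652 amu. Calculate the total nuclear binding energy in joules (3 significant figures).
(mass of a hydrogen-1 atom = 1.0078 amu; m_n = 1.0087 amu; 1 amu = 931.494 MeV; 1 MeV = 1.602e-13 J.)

Mass of separated nucleons = 82(1.0078) + 126(1.0087) = 82.6396 + 127.0962 = 209.7358 amu
Δm = 209.7358 − 207.976652 = 1.759148 amu
Binding energy = Δm·c² = 1.759148 × 931.494 MeV/amu = 1638.64 MeV
In joules: 1638.64 MeV × 1.602e-13 J/MeV = 2.6251e-10 J

2.63e-10 J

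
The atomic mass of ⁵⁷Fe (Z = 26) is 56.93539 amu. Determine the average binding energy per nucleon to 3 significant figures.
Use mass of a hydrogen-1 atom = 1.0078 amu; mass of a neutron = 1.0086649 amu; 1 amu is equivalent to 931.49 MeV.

8.76 MeV/nucleon

Mass of separated nucleons = 26(1.0078) + 31(1.0086649) = 26.2028 + 31.2686119 = 57.4714119 amu
Δm = 57.4714119 − 56.93539 = 0.5360219 amu
E_B = 0.5360219 × 931.49 = 499.299 MeV
Per nucleon: 499.299 / 57 = 8.760 MeV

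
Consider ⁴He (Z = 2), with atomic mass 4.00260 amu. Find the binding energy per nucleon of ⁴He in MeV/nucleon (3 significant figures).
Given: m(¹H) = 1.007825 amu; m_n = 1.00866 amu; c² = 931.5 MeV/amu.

7.07 MeV/nucleon

The nucleus contains 2 protons and 4 − 2 = 2 neutrons.
Mass of separated nucleons = 2(1.007825) + 2(1.00866) = 2.015650 + 2.01732 = 4.032970 amu
The mass defect is 4.032970 − 4.00260 = 0.030370 amu.
Converting to energy: 0.030370 amu × 931.5 MeV/amu = 28.2897 MeV
Dividing by A = 4 gives 7.072 MeV per nucleon.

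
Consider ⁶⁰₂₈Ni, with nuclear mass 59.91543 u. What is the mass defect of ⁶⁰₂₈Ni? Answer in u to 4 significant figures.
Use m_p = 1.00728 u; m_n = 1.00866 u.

Σm = 28·m_p + 32·m_n = 28.20384 + 32.27712 = 60.48096 u
Mass defect Δm = 60.48096 − 59.91543 = 0.56553 u

0.5655 u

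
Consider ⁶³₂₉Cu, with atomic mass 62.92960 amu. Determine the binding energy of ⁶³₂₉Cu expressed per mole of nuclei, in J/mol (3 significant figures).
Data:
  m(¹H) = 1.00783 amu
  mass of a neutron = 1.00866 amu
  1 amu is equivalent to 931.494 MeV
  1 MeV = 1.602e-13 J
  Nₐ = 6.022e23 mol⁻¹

5.32e+13 J/mol

Σm = 29·m(¹H) + 34·m_n = 29.22707 + 34.29444 = 63.52151 amu
Mass defect Δm = 63.52151 − 62.92960 = 0.59191 amu
E_B = 0.59191 × 931.494 = 551.361 MeV
Per nucleus in joules: 551.361 MeV × 1.602e-13 J/MeV = 8.8328e-11 J
Per mole: 8.8328e-11 J × 6.022e23 mol⁻¹ = 5.3191e+13 J/mol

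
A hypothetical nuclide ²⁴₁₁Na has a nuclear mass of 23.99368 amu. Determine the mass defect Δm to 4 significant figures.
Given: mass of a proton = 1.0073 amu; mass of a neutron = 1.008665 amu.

Total constituent mass: 11 × 1.0073 + 13 × 1.008665 = 24.192945 amu
Mass defect Δm = 24.192945 − 23.99368 = 0.199265 amu

0.1993 amu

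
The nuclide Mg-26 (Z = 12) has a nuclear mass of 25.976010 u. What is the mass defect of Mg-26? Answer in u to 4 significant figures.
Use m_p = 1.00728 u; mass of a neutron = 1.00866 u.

Total constituent mass: 12 × 1.00728 + 14 × 1.00866 = 26.20860 u
The mass defect is 26.20860 − 25.976010 = 0.232590 u.

0.2326 u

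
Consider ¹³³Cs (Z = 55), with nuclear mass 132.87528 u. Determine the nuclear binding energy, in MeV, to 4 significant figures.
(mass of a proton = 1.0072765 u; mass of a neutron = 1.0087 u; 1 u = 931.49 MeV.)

1121 MeV

The nucleus contains 55 protons and 133 − 55 = 78 neutrons.
Mass of separated nucleons = 55(1.0072765) + 78(1.0087) = 55.4002075 + 78.6786 = 134.0788075 u
The mass defect is 134.0788075 − 132.87528 = 1.2035275 u.
E_B = 1.2035275 × 931.49 = 1121.07 MeV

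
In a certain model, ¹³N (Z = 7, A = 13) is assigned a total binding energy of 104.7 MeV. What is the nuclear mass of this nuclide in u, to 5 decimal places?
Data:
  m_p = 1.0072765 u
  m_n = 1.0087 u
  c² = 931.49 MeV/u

12.99073 u

Mass defect = 104.7 MeV / (931.49 MeV/u) = 0.1124006 u
Constituent mass = 7(1.0072765) + 6(1.0087) = 13.1031355 u
Nuclear mass = 13.1031355 − 0.1124006 = 12.9907349 u ≈ 12.99073 u (to 5 decimal places)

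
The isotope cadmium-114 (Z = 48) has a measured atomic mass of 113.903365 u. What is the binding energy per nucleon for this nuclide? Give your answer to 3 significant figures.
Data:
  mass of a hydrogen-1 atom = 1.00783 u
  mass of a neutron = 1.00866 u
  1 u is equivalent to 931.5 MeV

Mass of separated nucleons = 48(1.00783) + 66(1.00866) = 48.37584 + 66.57156 = 114.94740 u
Δm = 114.94740 − 113.903365 = 1.044035 u
E_B = 1.044035 × 931.5 = 972.519 MeV
BE/A = 972.519 MeV / 114 = 8.531 MeV/nucleon

8.53 MeV/nucleon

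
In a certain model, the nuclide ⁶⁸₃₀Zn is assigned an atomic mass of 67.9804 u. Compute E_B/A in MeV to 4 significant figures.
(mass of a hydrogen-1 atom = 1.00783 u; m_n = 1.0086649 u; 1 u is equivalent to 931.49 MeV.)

Total constituent mass: 30 × 1.00783 + 38 × 1.0086649 = 68.5641662 u
Mass defect Δm = 68.5641662 − 67.9804 = 0.5837662 u
Converting to energy: 0.5837662 u × 931.49 MeV/u = 543.772 MeV
Dividing by A = 68 gives 7.997 MeV per nucleon.

7.997 MeV/nucleon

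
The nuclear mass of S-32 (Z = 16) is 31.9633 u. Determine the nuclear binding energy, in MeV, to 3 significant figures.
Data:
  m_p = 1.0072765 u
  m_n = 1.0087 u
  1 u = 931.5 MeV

The nucleus contains 16 protons and 32 − 16 = 16 neutrons.
Σm = 16·m_p + 16·m_n = 16.1164240 + 16.1392 = 32.2556240 u
Δm = 32.2556240 − 31.9633 = 0.2923240 u
Converting to energy: 0.2923240 u × 931.5 MeV/u = 272.300 MeV

272 MeV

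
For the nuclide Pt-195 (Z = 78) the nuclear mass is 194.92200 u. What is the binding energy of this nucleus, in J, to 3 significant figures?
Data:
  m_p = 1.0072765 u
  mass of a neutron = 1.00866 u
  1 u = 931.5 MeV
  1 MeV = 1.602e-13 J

2.48e-10 J

With 78 protons and 117 neutrons (A = 195):
Σm = 78·m_p + 117·m_n = 78.5675670 + 118.01322 = 196.5807870 u
Δm = 196.5807870 − 194.92200 = 1.6587870 u
Converting to energy: 1.6587870 u × 931.5 MeV/u = 1545.16 MeV
In joules: 1545.16 MeV × 1.602e-13 J/MeV = 2.4753e-10 J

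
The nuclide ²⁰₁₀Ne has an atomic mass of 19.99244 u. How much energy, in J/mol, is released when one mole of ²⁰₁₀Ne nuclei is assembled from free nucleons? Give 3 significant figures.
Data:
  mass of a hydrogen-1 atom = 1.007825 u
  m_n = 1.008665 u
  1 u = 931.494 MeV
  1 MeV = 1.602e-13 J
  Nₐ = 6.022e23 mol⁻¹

Z = 10, so N = A − Z = 20 − 10 = 10.
Mass of separated nucleons = 10(1.007825) + 10(1.008665) = 10.078250 + 10.086650 = 20.164900 u
Mass defect Δm = 20.164900 − 19.99244 = 0.172460 u
Converting to energy: 0.172460 u × 931.494 MeV/u = 160.645 MeV
Per nucleus in joules: 160.645 MeV × 1.602e-13 J/MeV = 2.5735e-11 J
Per mole: 2.5735e-11 J × 6.022e23 mol⁻¹ = 1.5498e+13 J/mol

1.55e+13 J/mol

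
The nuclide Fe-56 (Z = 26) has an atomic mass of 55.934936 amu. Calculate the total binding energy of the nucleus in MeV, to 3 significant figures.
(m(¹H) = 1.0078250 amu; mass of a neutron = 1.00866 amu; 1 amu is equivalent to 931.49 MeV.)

492 MeV

Z = 26, so N = A − Z = 56 − 26 = 30.
Σm = 26·m(¹H) + 30·m_n = 26.2034500 + 30.25980 = 56.4632500 amu
Mass defect Δm = 56.4632500 − 55.934936 = 0.5283140 amu
Binding energy = Δm·c² = 0.5283140 × 931.49 MeV/amu = 492.119 MeV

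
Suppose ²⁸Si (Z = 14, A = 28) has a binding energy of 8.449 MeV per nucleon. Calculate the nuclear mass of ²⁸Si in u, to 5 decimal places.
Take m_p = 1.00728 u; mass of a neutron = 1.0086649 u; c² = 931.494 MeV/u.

Total binding energy = 28 × 8.449 = 236.572 MeV
Mass defect = 236.572 MeV / (931.494 MeV/u) = 0.2539705 u
Constituent mass = 14(1.00728) + 14(1.0086649) = 28.2232286 u
Nuclear mass = 28.2232286 − 0.2539705 = 27.9692581 u ≈ 27.96926 u (to 5 decimal places)

27.96926 u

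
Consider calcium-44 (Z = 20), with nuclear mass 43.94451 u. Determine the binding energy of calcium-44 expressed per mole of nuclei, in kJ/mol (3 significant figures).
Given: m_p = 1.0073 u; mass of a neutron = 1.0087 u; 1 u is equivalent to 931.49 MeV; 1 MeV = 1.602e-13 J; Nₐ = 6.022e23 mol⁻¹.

3.69e+10 kJ/mol

Total constituent mass: 20 × 1.0073 + 24 × 1.0087 = 44.3548 u
The mass defect is 44.3548 − 43.94451 = 0.41029 u.
E_B = 0.41029 × 931.49 = 382.181 MeV
Per nucleus in joules: 382.181 MeV × 1.602e-13 J/MeV = 6.1225e-11 J
Per mole: 6.1225e-11 J × 6.022e23 mol⁻¹ = 3.6870e+13 J/mol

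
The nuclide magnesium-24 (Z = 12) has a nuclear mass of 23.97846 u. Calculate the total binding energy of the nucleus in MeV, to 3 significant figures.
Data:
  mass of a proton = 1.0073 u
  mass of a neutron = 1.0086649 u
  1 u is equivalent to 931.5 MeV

199 MeV

The nucleus contains 12 protons and 24 − 12 = 12 neutrons.
Total constituent mass: 12 × 1.0073 + 12 × 1.0086649 = 24.1915788 u
Mass defect Δm = 24.1915788 − 23.97846 = 0.2131188 u
Binding energy = Δm·c² = 0.2131188 × 931.5 MeV/u = 198.520 MeV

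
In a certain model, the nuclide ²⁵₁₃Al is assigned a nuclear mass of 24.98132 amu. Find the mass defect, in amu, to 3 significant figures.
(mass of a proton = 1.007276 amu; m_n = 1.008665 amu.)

Σm = 13·m_p + 12·m_n = 13.094588 + 12.103980 = 25.198568 amu
The mass defect is 25.198568 − 24.98132 = 0.217248 amu.

0.217 amu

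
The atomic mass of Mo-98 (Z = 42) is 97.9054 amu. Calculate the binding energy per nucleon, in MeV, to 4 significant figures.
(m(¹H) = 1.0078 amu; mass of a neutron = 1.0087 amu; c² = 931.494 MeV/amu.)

8.644 MeV/nucleon

Z = 42, so N = A − Z = 98 − 42 = 56.
Mass of separated nucleons = 42(1.0078) + 56(1.0087) = 42.3276 + 56.4872 = 98.8148 amu
Mass defect Δm = 98.8148 − 97.9054 = 0.9094 amu
E_B = 0.9094 × 931.494 = 847.101 MeV
Per nucleon: 847.101 / 98 = 8.644 MeV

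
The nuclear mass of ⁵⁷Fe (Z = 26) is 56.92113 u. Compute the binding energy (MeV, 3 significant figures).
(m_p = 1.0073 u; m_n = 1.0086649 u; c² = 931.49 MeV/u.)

500 MeV

With 26 protons and 31 neutrons (A = 57):
Σm = 26·m_p + 31·m_n = 26.1898 + 31.2686119 = 57.4584119 u
The mass defect is 57.4584119 − 56.92113 = 0.5372819 u.
Binding energy = Δm·c² = 0.5372819 × 931.49 MeV/u = 500.473 MeV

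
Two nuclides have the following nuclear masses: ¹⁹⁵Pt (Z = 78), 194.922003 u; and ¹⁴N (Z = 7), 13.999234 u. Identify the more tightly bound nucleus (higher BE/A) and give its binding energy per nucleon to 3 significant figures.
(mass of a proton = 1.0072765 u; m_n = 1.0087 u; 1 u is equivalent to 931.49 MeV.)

¹⁹⁵Pt; 7.95 MeV/nucleon

¹⁹⁵Pt: Σm = 78(1.0072765) + 117(1.0087) = 196.5854670 u; Δm = 1.6634640 u; E_B = 1549.5 MeV; E_B/A = 7.946 MeV
¹⁴N: Σm = 7(1.0072765) + 7(1.0087) = 14.1118355 u; Δm = 0.1126015 u; E_B = 104.89 MeV; E_B/A = 7.492 MeV
¹⁹⁵Pt has the higher binding energy per nucleon, so it is the more tightly bound nucleus.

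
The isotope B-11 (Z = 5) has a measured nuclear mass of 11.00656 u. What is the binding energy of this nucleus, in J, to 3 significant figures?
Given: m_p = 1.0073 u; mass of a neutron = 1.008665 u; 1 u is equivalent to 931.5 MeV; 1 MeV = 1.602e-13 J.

1.22e-11 J

The nucleus contains 5 protons and 11 − 5 = 6 neutrons.
Mass of separated nucleons = 5(1.0073) + 6(1.008665) = 5.0365 + 6.051990 = 11.088490 u
The mass defect is 11.088490 − 11.00656 = 0.081930 u.
Binding energy = Δm·c² = 0.081930 × 931.5 MeV/u = 76.3178 MeV
In joules: 76.3178 MeV × 1.602e-13 J/MeV = 1.2226e-11 J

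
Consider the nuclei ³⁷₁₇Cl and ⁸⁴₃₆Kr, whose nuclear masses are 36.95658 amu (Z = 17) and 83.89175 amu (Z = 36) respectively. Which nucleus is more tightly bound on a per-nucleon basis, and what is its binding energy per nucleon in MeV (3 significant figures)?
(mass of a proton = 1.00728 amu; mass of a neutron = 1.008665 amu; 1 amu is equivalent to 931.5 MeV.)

⁸⁴₃₆Kr; 8.72 MeV/nucleon

³⁷₁₇Cl: Σm = 17(1.00728) + 20(1.008665) = 37.297060 amu; Δm = 0.340480 amu; E_B = 317.16 MeV; E_B/A = 8.572 MeV
⁸⁴₃₆Kr: Σm = 36(1.00728) + 48(1.008665) = 84.678000 amu; Δm = 0.786250 amu; E_B = 732.39 MeV; E_B/A = 8.719 MeV
⁸⁴₃₆Kr has the higher binding energy per nucleon, so it is the more tightly bound nucleus.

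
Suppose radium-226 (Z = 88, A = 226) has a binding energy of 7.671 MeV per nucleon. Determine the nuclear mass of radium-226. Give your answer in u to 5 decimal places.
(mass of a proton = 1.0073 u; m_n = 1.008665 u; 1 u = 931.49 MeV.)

Total binding energy = 226 × 7.671 = 1733.646 MeV
Mass defect = 1733.646 MeV / (931.49 MeV/u) = 1.8611536 u
Constituent mass = 88(1.0073) + 138(1.008665) = 227.838170 u
Nuclear mass = 227.838170 − 1.8611536 = 225.9770164 u ≈ 225.97702 u (to 5 decimal places)

225.97702 u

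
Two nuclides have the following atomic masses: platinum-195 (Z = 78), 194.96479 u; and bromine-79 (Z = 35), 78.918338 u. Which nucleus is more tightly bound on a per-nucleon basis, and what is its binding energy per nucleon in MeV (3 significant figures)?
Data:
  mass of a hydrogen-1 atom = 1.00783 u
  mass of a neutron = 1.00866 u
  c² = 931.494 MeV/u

bromine-79; 8.69 MeV/nucleon

platinum-195: Σm = 78(1.00783) + 117(1.00866) = 196.62396 u; Δm = 1.65917 u; E_B = 1545.5 MeV; E_B/A = 7.926 MeV
bromine-79: Σm = 35(1.00783) + 44(1.00866) = 79.65509 u; Δm = 0.736752 u; E_B = 686.28 MeV; E_B/A = 8.687 MeV
bromine-79 has the higher binding energy per nucleon, so it is the more tightly bound nucleus.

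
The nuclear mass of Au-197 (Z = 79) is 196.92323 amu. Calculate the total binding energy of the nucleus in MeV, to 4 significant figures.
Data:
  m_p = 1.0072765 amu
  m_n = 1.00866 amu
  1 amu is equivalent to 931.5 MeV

1559 MeV

Σm = 79·m_p + 118·m_n = 79.5748435 + 119.02188 = 198.5967235 amu
The mass defect is 198.5967235 − 196.92323 = 1.6734935 amu.
Binding energy = Δm·c² = 1.6734935 × 931.5 MeV/amu = 1558.86 MeV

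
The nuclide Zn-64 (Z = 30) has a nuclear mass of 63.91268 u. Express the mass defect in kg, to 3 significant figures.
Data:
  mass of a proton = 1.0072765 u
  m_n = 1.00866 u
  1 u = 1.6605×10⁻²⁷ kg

With 30 protons and 34 neutrons (A = 64):
Total constituent mass: 30 × 1.0072765 + 34 × 1.00866 = 64.5127350 u
Mass defect Δm = 64.5127350 − 63.91268 = 0.6000550 u
In SI units: 0.6000550 u × 1.6605×10⁻²⁷ kg/u = 9.9639e-28 kg

9.96e-28 kg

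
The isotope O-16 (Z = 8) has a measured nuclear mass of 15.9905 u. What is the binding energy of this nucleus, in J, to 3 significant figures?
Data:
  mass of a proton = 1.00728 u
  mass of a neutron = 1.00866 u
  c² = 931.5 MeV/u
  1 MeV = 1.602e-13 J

The nucleus contains 8 protons and 16 − 8 = 8 neutrons.
Total constituent mass: 8 × 1.00728 + 8 × 1.00866 = 16.12752 u
Δm = 16.12752 − 15.9905 = 0.13702 u
E_B = 0.13702 × 931.5 = 127.634 MeV
In joules: 127.634 MeV × 1.602e-13 J/MeV = 2.0447e-11 J

2.04e-11 J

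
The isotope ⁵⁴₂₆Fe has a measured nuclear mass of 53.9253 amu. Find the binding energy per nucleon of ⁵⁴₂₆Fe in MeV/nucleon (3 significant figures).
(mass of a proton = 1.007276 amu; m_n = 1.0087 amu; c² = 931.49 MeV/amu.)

The nucleus contains 26 protons and 54 − 26 = 28 neutrons.
Σm = 26·m_p + 28·m_n = 26.189176 + 28.2436 = 54.432776 amu
Mass defect Δm = 54.432776 − 53.9253 = 0.507476 amu
Converting to energy: 0.507476 amu × 931.49 MeV/amu = 472.709 MeV
Dividing by A = 54 gives 8.754 MeV per nucleon.

8.75 MeV/nucleon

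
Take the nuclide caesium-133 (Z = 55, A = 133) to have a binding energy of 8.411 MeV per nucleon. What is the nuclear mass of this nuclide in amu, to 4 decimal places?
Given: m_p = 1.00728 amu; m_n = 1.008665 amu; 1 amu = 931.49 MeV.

Total binding energy = 133 × 8.411 = 1118.663 MeV
Mass defect = 1118.663 MeV / (931.49 MeV/amu) = 1.200939 amu
Constituent mass = 55(1.00728) + 78(1.008665) = 134.076270 amu
Nuclear mass = 134.076270 − 1.200939 = 132.875331 amu ≈ 132.8753 amu (to 4 decimal places)

132.8753 amu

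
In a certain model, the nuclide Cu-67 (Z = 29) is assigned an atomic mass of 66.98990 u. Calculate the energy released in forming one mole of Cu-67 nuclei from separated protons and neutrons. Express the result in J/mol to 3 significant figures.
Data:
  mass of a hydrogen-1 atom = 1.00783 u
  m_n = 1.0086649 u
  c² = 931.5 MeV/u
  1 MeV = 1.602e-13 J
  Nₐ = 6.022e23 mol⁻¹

Total constituent mass: 29 × 1.00783 + 38 × 1.0086649 = 67.5563362 u
Δm = 67.5563362 − 66.98990 = 0.5664362 u
E_B = 0.5664362 × 931.5 = 527.635 MeV
Per nucleus in joules: 527.635 MeV × 1.602e-13 J/MeV = 8.4527e-11 J
Per mole: 8.4527e-11 J × 6.022e23 mol⁻¹ = 5.0902e+13 J/mol

5.09e+13 J/mol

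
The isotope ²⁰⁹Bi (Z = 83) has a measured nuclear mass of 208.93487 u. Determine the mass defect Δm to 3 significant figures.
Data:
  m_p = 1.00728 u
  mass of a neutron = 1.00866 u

1.76 u

Σm = 83·m_p + 126·m_n = 83.60424 + 127.09116 = 210.69540 u
The mass defect is 210.69540 − 208.93487 = 1.76053 u.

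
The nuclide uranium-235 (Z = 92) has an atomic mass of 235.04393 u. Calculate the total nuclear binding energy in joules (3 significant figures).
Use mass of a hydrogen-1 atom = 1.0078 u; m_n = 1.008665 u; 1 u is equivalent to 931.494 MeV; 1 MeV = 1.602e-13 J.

Z = 92, so N = A − Z = 235 − 92 = 143.
Mass of separated nucleons = 92(1.0078) + 143(1.008665) = 92.7176 + 144.239095 = 236.956695 u
The mass defect is 236.956695 − 235.04393 = 1.912765 u.
E_B = 1.912765 × 931.494 = 1781.73 MeV
In joules: 1781.73 MeV × 1.602e-13 J/MeV = 2.8543e-10 J

2.85e-10 J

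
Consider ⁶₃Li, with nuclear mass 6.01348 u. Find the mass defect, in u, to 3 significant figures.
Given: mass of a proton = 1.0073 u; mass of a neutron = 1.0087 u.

Z = 3, so N = A − Z = 6 − 3 = 3.
Mass of separated nucleons = 3(1.0073) + 3(1.0087) = 3.0219 + 3.0261 = 6.0480 u
Mass defect Δm = 6.0480 − 6.01348 = 0.03452 u

0.0345 u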